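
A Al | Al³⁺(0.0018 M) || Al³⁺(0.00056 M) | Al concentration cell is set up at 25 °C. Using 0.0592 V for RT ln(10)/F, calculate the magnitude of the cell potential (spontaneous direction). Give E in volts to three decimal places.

+0.010 V

For a concentration cell E°cell = 0. The 0.0018 M side is the cathode (reduction is favoured where [Al³⁺] is higher).
With n = 3, E = −(0.0592/3) log([Al³⁺]ₐₙ/[Al³⁺]꜀ₐₜ) = −(0.0592/3) log(0.00056/0.0018) = −(0.0592/3)(-0.507) = +0.010 V.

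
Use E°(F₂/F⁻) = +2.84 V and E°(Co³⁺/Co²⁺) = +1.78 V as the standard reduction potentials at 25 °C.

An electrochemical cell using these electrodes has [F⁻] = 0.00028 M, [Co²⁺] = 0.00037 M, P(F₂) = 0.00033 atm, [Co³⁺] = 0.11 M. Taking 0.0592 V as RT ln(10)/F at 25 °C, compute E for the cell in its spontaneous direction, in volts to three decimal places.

+1.021 V

F₂/F⁻ is the cathode (higher E°), Co³⁺/Co²⁺ the anode: E°cell = +2.84 − (+1.78) = +1.06 V, n = 2.
Overall: F₂(g) + 2 Co²⁺(aq) → 2 F⁻(aq) + 2 Co³⁺(aq)
Q = [F⁻]^2·[Co³⁺]^2 / (P(F₂)·[Co²⁺]^2); log Q = 1.322.
E = E° − (0.0592/n) log Q = +1.06 − (0.0592/2)(1.322) = +1.021 V.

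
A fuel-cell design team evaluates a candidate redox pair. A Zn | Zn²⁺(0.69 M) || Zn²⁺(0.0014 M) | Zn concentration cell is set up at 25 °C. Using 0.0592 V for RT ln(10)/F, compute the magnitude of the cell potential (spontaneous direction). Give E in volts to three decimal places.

For a concentration cell E°cell = 0. The 0.69 M side is the cathode (reduction is favoured where [Zn²⁺] is higher).
With n = 2, E = −(0.0592/2) log([Zn²⁺]ₐₙ/[Zn²⁺]꜀ₐₜ) = −(0.0592/2) log(0.0014/0.69) = −(0.0592/2)(-2.693) = +0.080 V.

+0.080 V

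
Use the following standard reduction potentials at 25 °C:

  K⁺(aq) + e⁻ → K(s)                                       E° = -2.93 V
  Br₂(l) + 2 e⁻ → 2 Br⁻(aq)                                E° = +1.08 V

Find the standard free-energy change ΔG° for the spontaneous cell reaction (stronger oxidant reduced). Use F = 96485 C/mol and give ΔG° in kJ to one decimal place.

Br₂/Br⁻ (E° = +1.08 V) is the cathode; K⁺/K (E° = -2.93 V) is the anode, so E°cell = +4.01 V.
Balancing electrons gives n = 2 (lcm of 2 and 1).
ΔG° = −nFE° = −(2)(96485)(+4.01) = -773,810 J = -773.8 kJ.

-773.8 kJ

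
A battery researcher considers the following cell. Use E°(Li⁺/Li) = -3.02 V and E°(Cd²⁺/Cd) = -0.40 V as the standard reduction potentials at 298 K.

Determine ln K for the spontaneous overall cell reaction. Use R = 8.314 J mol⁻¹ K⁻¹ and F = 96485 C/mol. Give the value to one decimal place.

Cathode: Cd²⁺/Cd; anode: Li⁺/Li. E°cell = (-0.40) − (-3.02) = +2.62 V, with n = 2.
ΔG° = −nFE° = −RT ln K, so ln K = nFE°/(RT) = (2)(96485)(+2.62) / ((8.314)(298)) = 204.063.

204.1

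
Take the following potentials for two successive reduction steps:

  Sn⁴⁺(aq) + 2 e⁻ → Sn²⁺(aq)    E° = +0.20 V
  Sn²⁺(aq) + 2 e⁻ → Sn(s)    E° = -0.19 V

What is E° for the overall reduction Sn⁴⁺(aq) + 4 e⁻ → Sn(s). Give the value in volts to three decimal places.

Adding the free-energy changes (−nFE°) of the two steps gives −n₃FE°₃ = −n₁FE°₁ − n₂FE°₂.
E°₃ = (2×+0.20 + 2×-0.19) / 4 = (+0.020) / 4 = +0.005 V.

+0.005 V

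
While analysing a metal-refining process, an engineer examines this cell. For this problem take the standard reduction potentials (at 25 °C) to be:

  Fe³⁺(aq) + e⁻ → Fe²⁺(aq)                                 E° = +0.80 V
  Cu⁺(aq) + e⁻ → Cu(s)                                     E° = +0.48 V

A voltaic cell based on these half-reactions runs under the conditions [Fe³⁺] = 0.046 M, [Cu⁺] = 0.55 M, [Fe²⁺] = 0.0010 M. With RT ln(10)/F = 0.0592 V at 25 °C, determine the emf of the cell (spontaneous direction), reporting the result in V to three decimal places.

Fe³⁺/Fe²⁺ is the cathode (higher E°), Cu⁺/Cu the anode: E°cell = +0.80 − (+0.48) = +0.32 V, n = 1.
Overall: Fe³⁺(aq) + Cu(s) → Fe²⁺(aq) + Cu⁺(aq)
Q = [Fe²⁺]·[Cu⁺] / ([Fe³⁺]); log Q = -1.922.
E = E° − (0.0592/n) log Q = +0.32 − (0.0592/1)(-1.922) = +0.434 V.

+0.434 V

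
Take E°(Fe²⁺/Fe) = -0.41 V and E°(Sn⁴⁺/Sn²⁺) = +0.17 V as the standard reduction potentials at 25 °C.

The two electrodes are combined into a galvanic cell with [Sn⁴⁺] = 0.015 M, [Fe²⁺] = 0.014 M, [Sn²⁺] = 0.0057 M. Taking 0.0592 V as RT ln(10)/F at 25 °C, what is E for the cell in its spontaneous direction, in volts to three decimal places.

Sn⁴⁺/Sn²⁺ is the cathode (higher E°), Fe²⁺/Fe the anode: E°cell = +0.17 − (-0.41) = +0.58 V, n = 2.
Overall: Sn⁴⁺(aq) + Fe(s) → Sn²⁺(aq) + Fe²⁺(aq)
Q = [Sn²⁺]·[Fe²⁺] / ([Sn⁴⁺]); log Q = -2.274.
E = E° − (0.0592/n) log Q = +0.58 − (0.0592/2)(-2.274) = +0.647 V.

+0.647 V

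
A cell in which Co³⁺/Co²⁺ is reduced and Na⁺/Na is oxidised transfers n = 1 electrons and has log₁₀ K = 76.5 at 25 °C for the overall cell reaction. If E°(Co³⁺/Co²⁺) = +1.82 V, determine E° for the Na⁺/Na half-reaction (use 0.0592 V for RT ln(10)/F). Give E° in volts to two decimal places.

-2.71 V

E°cell = (0.0592/n)·log K = (0.0592/1)(76.5) = +4.529 V.
Since Co³⁺/Co²⁺ is the cathode and Na⁺/Na the anode, E°cell = E°(Co³⁺/Co²⁺) − E°(Na⁺/Na).
So E°(Na⁺/Na) = E°(Co³⁺/Co²⁺) − E°cell = (+1.82) − (+4.529) = -2.71 V.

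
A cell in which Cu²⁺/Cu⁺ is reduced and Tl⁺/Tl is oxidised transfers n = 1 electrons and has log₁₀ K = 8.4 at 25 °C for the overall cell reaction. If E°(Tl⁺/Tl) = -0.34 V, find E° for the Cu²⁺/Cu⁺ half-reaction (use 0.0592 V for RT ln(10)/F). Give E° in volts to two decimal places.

E°cell = (0.0592/n)·log K = (0.0592/1)(8.4) = +0.497 V.
Since Cu²⁺/Cu⁺ is the cathode and Tl⁺/Tl the anode, E°cell = E°(Cu²⁺/Cu⁺) − E°(Tl⁺/Tl).
So E°(Cu²⁺/Cu⁺) = E°cell + E°(Tl⁺/Tl) = +0.497 + (-0.34) = +0.16 V.

+0.16 V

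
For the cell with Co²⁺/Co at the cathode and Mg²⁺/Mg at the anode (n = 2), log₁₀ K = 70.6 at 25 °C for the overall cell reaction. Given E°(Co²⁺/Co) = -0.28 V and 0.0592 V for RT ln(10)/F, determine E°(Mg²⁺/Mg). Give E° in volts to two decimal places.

-2.37 V

E°cell = (0.0592/n)·log K = (0.0592/2)(70.6) = +2.090 V.
Since Co²⁺/Co is the cathode and Mg²⁺/Mg the anode, E°cell = E°(Co²⁺/Co) − E°(Mg²⁺/Mg).
So E°(Mg²⁺/Mg) = E°(Co²⁺/Co) − E°cell = (-0.28) − (+2.090) = -2.37 V.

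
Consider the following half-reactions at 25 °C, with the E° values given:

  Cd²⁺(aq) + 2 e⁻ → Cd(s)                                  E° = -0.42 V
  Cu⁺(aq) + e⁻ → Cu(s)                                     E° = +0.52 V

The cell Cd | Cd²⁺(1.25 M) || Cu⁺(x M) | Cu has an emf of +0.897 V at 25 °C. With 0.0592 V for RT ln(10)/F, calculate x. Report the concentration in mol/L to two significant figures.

Cu⁺/Cu is the cathode, Cd²⁺/Cd the anode: E°cell = +0.94 V, n = 2.
Overall reaction: 2 Cu⁺(aq) + Cd(s) → 2 Cu(s) + Cd²⁺(aq); Q = [Cd²⁺]^1/[Cu⁺]^2.
From E = E° − (0.0592/n) log Q: log Q = (E° − E)·n/0.0592 = (+0.94 − (+0.897))·2/0.0592 = 1.4527.
So 2·log[Cu⁺] = 1·log(1.25) − log Q = 0.0969 − (1.4527) = -1.3558; log[Cu⁺] = -1.3558 / 2 = -0.6779; [Cu⁺] = 10^(-0.6779) ≈ 0.21 M.

0.21 M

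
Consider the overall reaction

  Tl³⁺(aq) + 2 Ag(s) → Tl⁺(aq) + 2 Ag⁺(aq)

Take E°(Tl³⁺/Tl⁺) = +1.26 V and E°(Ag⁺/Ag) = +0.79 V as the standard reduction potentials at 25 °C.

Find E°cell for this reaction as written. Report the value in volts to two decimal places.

+0.47 V

The Tl³⁺/Tl⁺ couple has the higher reduction potential, so it is the cathode; Ag⁺/Ag is oxidised at the anode.
E°cell = E°(cathode) − E°(anode) = (+1.26) − (+0.79) = +0.47 V.
Since E°cell > 0, the reaction is spontaneous under standard conditions.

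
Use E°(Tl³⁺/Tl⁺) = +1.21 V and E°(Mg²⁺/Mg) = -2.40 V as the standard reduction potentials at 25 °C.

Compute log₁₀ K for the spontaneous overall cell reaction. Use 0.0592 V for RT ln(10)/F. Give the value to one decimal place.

Cathode: Tl³⁺/Tl⁺; anode: Mg²⁺/Mg. E°cell = +3.61 V, n = 2.
log K = nE°cell / 0.0592 = (2)(+3.61) / 0.0592 = 122.0.

122.0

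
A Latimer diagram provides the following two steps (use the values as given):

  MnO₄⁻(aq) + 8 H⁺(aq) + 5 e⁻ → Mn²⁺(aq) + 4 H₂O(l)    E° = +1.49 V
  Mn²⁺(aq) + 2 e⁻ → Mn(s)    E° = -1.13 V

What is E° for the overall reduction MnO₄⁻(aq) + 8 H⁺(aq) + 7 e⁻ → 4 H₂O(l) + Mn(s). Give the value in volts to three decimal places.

Since ΔG° = −nFE° is additive over sequential reductions, n₃E°₃ = n₁E°₁ + n₂E°₂.
E°₃ = (5×+1.49 + 2×-1.13) / 7 = (+5.190) / 7 = +0.741 V.
E° values themselves are not directly additive — weighting by electron count is essential.

+0.741 V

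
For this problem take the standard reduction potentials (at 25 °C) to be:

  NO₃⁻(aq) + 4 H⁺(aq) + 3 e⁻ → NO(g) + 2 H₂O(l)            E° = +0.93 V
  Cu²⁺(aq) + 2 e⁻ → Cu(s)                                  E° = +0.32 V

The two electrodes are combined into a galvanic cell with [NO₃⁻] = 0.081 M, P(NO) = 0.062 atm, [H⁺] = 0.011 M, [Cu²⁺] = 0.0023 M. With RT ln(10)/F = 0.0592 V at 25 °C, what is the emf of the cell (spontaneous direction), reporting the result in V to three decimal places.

NO₃⁻/NO is the cathode (higher E°), Cu²⁺/Cu the anode: E°cell = +0.93 − (+0.32) = +0.61 V, n = 6.
Overall: 2 NO₃⁻(aq) + 8 H⁺(aq) + 3 Cu(s) → 2 NO(g) + 4 H₂O(l) + 3 Cu²⁺(aq)
Q = P(NO)^2·[Cu²⁺]^3 / ([NO₃⁻]^2·[H⁺]^8); log Q = 7.522.
E = E° − (0.0592/n) log Q = +0.61 − (0.0592/6)(7.522) = +0.536 V.

+0.536 V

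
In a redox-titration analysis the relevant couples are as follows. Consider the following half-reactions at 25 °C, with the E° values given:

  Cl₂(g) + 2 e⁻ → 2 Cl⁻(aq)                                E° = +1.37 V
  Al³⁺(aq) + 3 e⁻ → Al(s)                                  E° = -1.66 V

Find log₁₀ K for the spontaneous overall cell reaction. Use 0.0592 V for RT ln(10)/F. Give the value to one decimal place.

Cathode: Cl₂/Cl⁻; anode: Al³⁺/Al. E°cell = +3.03 V, n = 6.
log K = nE°cell / 0.0592 = (6)(+3.03) / 0.0592 = 307.1.

307.1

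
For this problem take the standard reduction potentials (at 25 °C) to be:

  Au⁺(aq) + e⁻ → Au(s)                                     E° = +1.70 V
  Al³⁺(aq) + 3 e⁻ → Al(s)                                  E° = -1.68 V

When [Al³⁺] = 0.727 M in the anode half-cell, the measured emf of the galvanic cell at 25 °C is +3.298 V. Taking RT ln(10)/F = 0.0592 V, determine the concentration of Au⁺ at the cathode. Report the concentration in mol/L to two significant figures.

0.037 M

Au⁺/Au is the cathode, Al³⁺/Al the anode: E°cell = +3.38 V, n = 3.
Overall reaction: 3 Au⁺(aq) + Al(s) → 3 Au(s) + Al³⁺(aq); Q = [Al³⁺]^1/[Au⁺]^3.
From E = E° − (0.0592/n) log Q: log Q = (E° − E)·n/0.0592 = (+3.38 − (+3.298))·3/0.0592 = 4.1554.
So 3·log[Au⁺] = 1·log(0.727) − log Q = -0.1385 − (4.1554) = -4.2939; log[Au⁺] = -4.2939 / 3 = -1.4313; [Au⁺] = 10^(-1.4313) ≈ 0.037 M.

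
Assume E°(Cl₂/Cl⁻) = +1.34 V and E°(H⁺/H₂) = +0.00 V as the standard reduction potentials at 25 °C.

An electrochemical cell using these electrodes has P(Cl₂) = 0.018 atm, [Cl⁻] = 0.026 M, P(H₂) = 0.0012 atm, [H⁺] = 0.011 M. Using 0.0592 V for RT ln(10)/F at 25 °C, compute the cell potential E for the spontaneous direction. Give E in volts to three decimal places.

+1.412 V

Cl₂/Cl⁻ is the cathode (higher E°), H⁺/H₂ the anode: E°cell = +1.34 − (+0.00) = +1.34 V, n = 2.
Overall: Cl₂(g) + H₂(g) → 2 Cl⁻(aq) + 2 H⁺(aq)
Q = [Cl⁻]^2·[H⁺]^2 / (P(Cl₂)·P(H₂)); log Q = -2.422.
E = E° − (0.0592/n) log Q = +1.34 − (0.0592/2)(-2.422) = +1.412 V.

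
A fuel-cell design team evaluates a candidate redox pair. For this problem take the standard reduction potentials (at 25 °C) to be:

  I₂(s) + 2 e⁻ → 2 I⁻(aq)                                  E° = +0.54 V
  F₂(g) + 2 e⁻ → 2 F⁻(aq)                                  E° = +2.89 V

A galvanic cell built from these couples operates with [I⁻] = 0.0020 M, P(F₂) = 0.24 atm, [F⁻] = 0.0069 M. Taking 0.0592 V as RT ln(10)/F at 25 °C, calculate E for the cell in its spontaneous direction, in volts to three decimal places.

F₂/F⁻ is the cathode (higher E°), I₂/I⁻ the anode: E°cell = +2.89 − (+0.54) = +2.35 V, n = 2.
Overall: F₂(g) + 2 I⁻(aq) → 2 F⁻(aq) + I₂(s)
Q = [F⁻]^2 / (P(F₂)·[I⁻]^2); log Q = 1.695.
E = E° − (0.0592/n) log Q = +2.35 − (0.0592/2)(1.695) = +2.300 V.

+2.300 V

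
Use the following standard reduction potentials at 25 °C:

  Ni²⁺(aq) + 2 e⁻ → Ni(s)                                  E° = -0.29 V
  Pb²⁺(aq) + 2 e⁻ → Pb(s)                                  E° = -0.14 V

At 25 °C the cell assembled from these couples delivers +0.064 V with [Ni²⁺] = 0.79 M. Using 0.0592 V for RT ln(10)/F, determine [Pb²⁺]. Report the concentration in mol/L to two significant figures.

Pb²⁺/Pb is the cathode, Ni²⁺/Ni the anode: E°cell = +0.15 V, n = 2.
Overall reaction: Pb²⁺(aq) + Ni(s) → Pb(s) + Ni²⁺(aq); Q = [Ni²⁺]^1/[Pb²⁺]^1.
From E = E° − (0.0592/n) log Q: log Q = (E° − E)·n/0.0592 = (+0.15 − (+0.064))·2/0.0592 = 2.9054.
So 1·log[Pb²⁺] = 1·log(0.79) − log Q = -0.1024 − (2.9054) = -3.0078; [Pb²⁺] = 10^(-3.0078) ≈ 0.00098 M.

0.00098 M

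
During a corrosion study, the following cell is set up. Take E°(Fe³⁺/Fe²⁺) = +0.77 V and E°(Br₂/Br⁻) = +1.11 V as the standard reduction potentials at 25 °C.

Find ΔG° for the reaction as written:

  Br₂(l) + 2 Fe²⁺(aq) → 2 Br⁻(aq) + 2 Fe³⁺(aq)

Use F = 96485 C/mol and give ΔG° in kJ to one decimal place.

-65.6 kJ

As written, Br₂/Br⁻ is reduced (cathode) and Fe³⁺/Fe²⁺ is oxidised (anode), so E°cell = (+1.11) − (+0.77) = +0.34 V.
Balancing electrons gives n = 2.
ΔG° = −nFE° = −(2)(96485)(+0.34) = -65,610 J = -65.6 kJ.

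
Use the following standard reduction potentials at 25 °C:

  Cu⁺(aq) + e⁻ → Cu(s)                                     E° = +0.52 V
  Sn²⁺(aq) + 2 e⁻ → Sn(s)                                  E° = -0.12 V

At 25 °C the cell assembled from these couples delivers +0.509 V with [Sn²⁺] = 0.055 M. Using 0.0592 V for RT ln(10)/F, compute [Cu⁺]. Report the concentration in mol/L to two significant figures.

Cu⁺/Cu is the cathode, Sn²⁺/Sn the anode: E°cell = +0.64 V, n = 2.
Overall reaction: 2 Cu⁺(aq) + Sn(s) → 2 Cu(s) + Sn²⁺(aq); Q = [Sn²⁺]^1/[Cu⁺]^2.
From E = E° − (0.0592/n) log Q: log Q = (E° − E)·n/0.0592 = (+0.64 − (+0.509))·2/0.0592 = 4.4257.
So 2·log[Cu⁺] = 1·log(0.055) − log Q = -1.2596 − (4.4257) = -5.6853; log[Cu⁺] = -5.6853 / 2 = -2.8426; [Cu⁺] = 10^(-2.8426) ≈ 0.0014 M.

0.0014 M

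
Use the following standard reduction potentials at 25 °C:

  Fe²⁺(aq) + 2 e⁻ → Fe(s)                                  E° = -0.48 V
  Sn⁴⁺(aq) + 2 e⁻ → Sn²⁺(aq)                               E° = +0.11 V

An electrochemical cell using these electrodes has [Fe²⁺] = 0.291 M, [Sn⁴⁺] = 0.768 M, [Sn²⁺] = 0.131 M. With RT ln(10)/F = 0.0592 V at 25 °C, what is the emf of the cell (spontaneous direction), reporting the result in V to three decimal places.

Sn⁴⁺/Sn²⁺ is the cathode (higher E°), Fe²⁺/Fe the anode: E°cell = +0.11 − (-0.48) = +0.59 V, n = 2.
Overall: Sn⁴⁺(aq) + Fe(s) → Sn²⁺(aq) + Fe²⁺(aq)
Q = [Sn²⁺]·[Fe²⁺] / ([Sn⁴⁺]); log Q = -1.304.
E = E° − (0.0592/n) log Q = +0.59 − (0.0592/2)(-1.304) = +0.629 V.

+0.629 V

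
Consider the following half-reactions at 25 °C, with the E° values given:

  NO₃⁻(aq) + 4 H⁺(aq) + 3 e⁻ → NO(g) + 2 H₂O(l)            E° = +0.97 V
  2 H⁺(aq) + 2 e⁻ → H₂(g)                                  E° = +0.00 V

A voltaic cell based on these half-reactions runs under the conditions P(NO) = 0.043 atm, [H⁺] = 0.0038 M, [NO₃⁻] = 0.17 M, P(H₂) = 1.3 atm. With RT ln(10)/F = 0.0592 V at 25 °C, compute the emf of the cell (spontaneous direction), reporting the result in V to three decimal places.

NO₃⁻/NO is the cathode (higher E°), H⁺/H₂ the anode: E°cell = +0.97 − (+0.00) = +0.97 V, n = 6.
Overall: 2 NO₃⁻(aq) + 2 H⁺(aq) + 3 H₂(g) → 2 NO(g) + 4 H₂O(l)
Q = P(NO)^2 / ([NO₃⁻]^2·[H⁺]^2·P(H₂)^3); log Q = 3.305.
E = E° − (0.0592/n) log Q = +0.97 − (0.0592/6)(3.305) = +0.937 V.

+0.937 V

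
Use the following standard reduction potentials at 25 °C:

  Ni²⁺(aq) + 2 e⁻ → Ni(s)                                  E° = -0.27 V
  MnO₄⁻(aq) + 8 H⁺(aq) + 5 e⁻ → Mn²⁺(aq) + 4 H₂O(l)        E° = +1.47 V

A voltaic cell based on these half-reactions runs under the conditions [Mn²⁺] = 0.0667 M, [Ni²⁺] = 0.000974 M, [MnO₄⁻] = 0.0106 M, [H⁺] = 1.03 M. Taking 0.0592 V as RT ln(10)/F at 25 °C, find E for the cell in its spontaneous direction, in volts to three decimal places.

MnO₄⁻/Mn²⁺ is the cathode (higher E°), Ni²⁺/Ni the anode: E°cell = +1.47 − (-0.27) = +1.74 V, n = 10.
Overall: 2 MnO₄⁻(aq) + 16 H⁺(aq) + 5 Ni(s) → 2 Mn²⁺(aq) + 8 H₂O(l) + 5 Ni²⁺(aq)
Q = [Mn²⁺]^2·[Ni²⁺]^5 / ([MnO₄⁻]^2·[H⁺]^16); log Q = -13.665.
E = E° − (0.0592/n) log Q = +1.74 − (0.0592/10)(-13.665) = +1.821 V.

+1.821 V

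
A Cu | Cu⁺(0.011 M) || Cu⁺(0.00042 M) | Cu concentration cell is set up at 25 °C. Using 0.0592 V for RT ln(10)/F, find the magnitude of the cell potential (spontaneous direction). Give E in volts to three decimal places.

+0.084 V

For a concentration cell E°cell = 0. The 0.011 M side is the cathode (reduction is favoured where [Cu⁺] is higher).
With n = 1, E = −(0.0592/1) log([Cu⁺]ₐₙ/[Cu⁺]꜀ₐₜ) = −(0.0592/1) log(0.00042/0.011) = −(0.0592/1)(-1.418) = +0.084 V.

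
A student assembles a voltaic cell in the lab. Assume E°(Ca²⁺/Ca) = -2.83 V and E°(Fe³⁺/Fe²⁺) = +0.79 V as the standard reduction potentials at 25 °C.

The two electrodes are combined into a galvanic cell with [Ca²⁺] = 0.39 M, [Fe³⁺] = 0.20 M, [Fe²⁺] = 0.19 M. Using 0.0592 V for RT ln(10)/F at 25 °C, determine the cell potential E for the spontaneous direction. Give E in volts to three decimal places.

+3.633 V

Fe³⁺/Fe²⁺ is the cathode (higher E°), Ca²⁺/Ca the anode: E°cell = +0.79 − (-2.83) = +3.62 V, n = 2.
Overall: 2 Fe³⁺(aq) + Ca(s) → 2 Fe²⁺(aq) + Ca²⁺(aq)
Q = [Fe²⁺]^2·[Ca²⁺] / ([Fe³⁺]^2); log Q = -0.453.
E = E° − (0.0592/n) log Q = +3.62 − (0.0592/2)(-0.453) = +3.633 V.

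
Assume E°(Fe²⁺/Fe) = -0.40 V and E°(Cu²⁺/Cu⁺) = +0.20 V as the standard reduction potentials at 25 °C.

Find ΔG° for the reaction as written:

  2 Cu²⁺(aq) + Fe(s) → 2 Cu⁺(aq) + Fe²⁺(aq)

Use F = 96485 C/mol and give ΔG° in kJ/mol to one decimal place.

-115.8 kJ/mol

As written, Cu²⁺/Cu⁺ is reduced (cathode) and Fe²⁺/Fe is oxidised (anode), so E°cell = (+0.20) − (-0.40) = +0.60 V.
Balancing electrons gives n = 2.
ΔG° = −nFE° = −(2)(96485)(+0.60) = -115,782 J = -115.8 kJ/mol.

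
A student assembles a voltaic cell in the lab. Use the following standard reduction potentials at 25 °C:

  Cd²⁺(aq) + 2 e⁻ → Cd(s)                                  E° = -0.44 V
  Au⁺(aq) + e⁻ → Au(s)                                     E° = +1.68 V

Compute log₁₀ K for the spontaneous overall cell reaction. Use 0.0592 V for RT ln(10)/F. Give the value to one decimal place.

Cathode: Au⁺/Au; anode: Cd²⁺/Cd. E°cell = +2.12 V, n = 2.
log K = nE°cell / 0.0592 = (2)(+2.12) / 0.0592 = 71.6.

71.6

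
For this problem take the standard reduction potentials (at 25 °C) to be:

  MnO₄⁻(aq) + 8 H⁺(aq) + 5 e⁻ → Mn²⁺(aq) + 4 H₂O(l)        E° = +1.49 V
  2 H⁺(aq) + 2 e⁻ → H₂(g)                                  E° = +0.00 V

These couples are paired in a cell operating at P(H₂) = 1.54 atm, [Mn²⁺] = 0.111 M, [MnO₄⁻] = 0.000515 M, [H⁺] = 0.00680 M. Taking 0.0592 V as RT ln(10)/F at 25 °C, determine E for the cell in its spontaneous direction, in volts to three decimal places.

MnO₄⁻/Mn²⁺ is the cathode (higher E°), H⁺/H₂ the anode: E°cell = +1.49 − (+0.00) = +1.49 V, n = 10.
Overall: 2 MnO₄⁻(aq) + 6 H⁺(aq) + 5 H₂(g) → 2 Mn²⁺(aq) + 8 H₂O(l)
Q = [Mn²⁺]^2 / ([MnO₄⁻]^2·[H⁺]^6·P(H₂)^5); log Q = 16.734.
E = E° − (0.0592/n) log Q = +1.49 − (0.0592/10)(16.734) = +1.391 V.

+1.391 V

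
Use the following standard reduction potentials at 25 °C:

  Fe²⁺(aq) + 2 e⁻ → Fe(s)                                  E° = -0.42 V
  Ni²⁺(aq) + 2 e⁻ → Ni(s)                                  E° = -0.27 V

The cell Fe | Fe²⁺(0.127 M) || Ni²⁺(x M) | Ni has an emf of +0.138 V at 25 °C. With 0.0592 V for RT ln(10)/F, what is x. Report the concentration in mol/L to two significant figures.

0.050 M

Ni²⁺/Ni is the cathode, Fe²⁺/Fe the anode: E°cell = +0.15 V, n = 2.
Overall reaction: Ni²⁺(aq) + Fe(s) → Ni(s) + Fe²⁺(aq); Q = [Fe²⁺]^1/[Ni²⁺]^1.
From E = E° − (0.0592/n) log Q: log Q = (E° − E)·n/0.0592 = (+0.15 − (+0.138))·2/0.0592 = 0.4054.
So 1·log[Ni²⁺] = 1·log(0.127) − log Q = -0.8962 − (0.4054) = -1.3016; [Ni²⁺] = 10^(-1.3016) ≈ 0.050 M.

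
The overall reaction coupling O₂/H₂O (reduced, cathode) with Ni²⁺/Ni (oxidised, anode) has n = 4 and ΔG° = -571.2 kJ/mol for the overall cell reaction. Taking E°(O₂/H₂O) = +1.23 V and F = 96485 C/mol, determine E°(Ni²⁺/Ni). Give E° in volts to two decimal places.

E°cell = −ΔG°/(nF) = −(-571.2×10³)/((4)(96485)) = +1.480 V.
Since O₂/H₂O is the cathode and Ni²⁺/Ni the anode, E°cell = E°(O₂/H₂O) − E°(Ni²⁺/Ni).
So E°(Ni²⁺/Ni) = E°(O₂/H₂O) − E°cell = (+1.23) − (+1.480) = -0.25 V.

-0.25 V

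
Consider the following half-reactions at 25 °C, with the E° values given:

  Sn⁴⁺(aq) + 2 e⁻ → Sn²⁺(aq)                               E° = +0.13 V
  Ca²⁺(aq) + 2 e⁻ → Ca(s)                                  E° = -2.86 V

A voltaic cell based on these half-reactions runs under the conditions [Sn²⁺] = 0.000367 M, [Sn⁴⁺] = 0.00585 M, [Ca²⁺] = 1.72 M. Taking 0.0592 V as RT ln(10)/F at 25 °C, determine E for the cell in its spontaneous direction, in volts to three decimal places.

Sn⁴⁺/Sn²⁺ is the cathode (higher E°), Ca²⁺/Ca the anode: E°cell = +0.13 − (-2.86) = +2.99 V, n = 2.
Overall: Sn⁴⁺(aq) + Ca(s) → Sn²⁺(aq) + Ca²⁺(aq)
Q = [Sn²⁺]·[Ca²⁺] / ([Sn⁴⁺]); log Q = -0.967.
E = E° − (0.0592/n) log Q = +2.99 − (0.0592/2)(-0.967) = +3.019 V.

+3.019 V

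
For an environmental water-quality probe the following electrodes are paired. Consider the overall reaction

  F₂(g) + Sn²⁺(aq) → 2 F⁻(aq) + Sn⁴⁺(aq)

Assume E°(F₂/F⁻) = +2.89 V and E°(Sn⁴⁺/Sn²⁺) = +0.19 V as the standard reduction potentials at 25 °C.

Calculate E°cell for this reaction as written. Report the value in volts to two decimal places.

+2.70 V

The F₂/F⁻ couple has the higher reduction potential, so it is the cathode; Sn⁴⁺/Sn²⁺ is oxidised at the anode.
E°cell = E°(cathode) − E°(anode) = (+2.89) − (+0.19) = +2.70 V.
Since E°cell > 0, the reaction is spontaneous under standard conditions.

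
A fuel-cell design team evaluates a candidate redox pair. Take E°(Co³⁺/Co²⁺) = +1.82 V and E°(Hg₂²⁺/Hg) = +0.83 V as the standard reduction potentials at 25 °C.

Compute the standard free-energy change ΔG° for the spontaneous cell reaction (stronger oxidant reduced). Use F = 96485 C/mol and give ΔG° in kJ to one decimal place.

Co³⁺/Co²⁺ (E° = +1.82 V) is the cathode; Hg₂²⁺/Hg (E° = +0.83 V) is the anode, so E°cell = +0.99 V.
Balancing electrons gives n = 2 (lcm of 1 and 2).
ΔG° = −nFE° = −(2)(96485)(+0.99) = -191,040 J = -191.0 kJ.

-191.0 kJ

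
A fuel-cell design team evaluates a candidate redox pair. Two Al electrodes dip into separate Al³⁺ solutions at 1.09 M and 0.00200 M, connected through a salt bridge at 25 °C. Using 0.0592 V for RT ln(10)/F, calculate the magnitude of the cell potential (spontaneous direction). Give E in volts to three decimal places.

For a concentration cell E°cell = 0. The 1.09 M side is the cathode (reduction is favoured where [Al³⁺] is higher).
With n = 3, E = −(0.0592/3) log([Al³⁺]ₐₙ/[Al³⁺]꜀ₐₜ) = −(0.0592/3) log(0.002/1.09) = −(0.0592/3)(-2.736) = +0.054 V.

+0.054 V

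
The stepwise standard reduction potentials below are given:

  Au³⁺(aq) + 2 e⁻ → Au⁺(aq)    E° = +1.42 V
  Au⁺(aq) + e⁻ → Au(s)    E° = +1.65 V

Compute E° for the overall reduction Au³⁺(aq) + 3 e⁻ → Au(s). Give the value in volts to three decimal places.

Since ΔG° = −nFE° is additive over sequential reductions, n₃E°₃ = n₁E°₁ + n₂E°₂.
E°₃ = (2×+1.42 + 1×+1.65) / 3 = (+4.490) / 3 = +1.497 V.
Simply averaging or adding the two E° values would be wrong; the electron-weighted sum is required.

+1.497 V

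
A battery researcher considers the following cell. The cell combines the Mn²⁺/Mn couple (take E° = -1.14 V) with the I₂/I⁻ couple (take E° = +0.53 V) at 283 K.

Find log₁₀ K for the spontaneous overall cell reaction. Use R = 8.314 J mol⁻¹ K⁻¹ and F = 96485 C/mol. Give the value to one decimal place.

Cathode: I₂/I⁻; anode: Mn²⁺/Mn. E°cell = (+0.53) − (-1.14) = +1.67 V, with n = 2.
ΔG° = −nFE° = −RT ln K, so ln K = nFE°/(RT) = (2)(96485)(+1.67) / ((8.314)(283)) = 136.965.
log₁₀ K = 136.965 / ln 10 = 59.5.

59.5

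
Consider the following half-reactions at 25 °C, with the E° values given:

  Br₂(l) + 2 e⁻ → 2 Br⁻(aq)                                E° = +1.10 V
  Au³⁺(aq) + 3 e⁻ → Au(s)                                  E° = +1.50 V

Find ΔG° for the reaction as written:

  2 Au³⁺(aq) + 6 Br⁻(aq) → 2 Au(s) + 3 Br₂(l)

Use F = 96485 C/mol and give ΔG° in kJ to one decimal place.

-231.6 kJ

As written, Au³⁺/Au is reduced (cathode) and Br₂/Br⁻ is oxidised (anode), so E°cell = (+1.50) − (+1.10) = +0.40 V.
Balancing electrons gives n = 6.
ΔG° = −nFE° = −(6)(96485)(+0.40) = -231,564 J = -231.6 kJ.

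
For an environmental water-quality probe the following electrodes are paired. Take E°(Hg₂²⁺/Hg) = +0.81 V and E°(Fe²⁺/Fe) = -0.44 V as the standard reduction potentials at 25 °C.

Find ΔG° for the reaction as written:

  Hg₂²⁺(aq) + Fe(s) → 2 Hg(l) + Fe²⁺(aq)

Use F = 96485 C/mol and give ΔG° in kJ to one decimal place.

-241.2 kJ

As written, Hg₂²⁺/Hg is reduced (cathode) and Fe²⁺/Fe is oxidised (anode), so E°cell = (+0.81) − (-0.44) = +1.25 V.
Balancing electrons gives n = 2.
ΔG° = −nFE° = −(2)(96485)(+1.25) = -241,212 J = -241.2 kJ.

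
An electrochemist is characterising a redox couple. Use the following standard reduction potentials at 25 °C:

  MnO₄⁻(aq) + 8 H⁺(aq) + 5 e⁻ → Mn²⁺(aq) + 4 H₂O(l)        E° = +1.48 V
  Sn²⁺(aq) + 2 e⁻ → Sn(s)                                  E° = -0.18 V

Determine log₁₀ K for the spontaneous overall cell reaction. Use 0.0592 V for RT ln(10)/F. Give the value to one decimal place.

Cathode: MnO₄⁻/Mn²⁺; anode: Sn²⁺/Sn. E°cell = +1.66 V, n = 10.
log K = nE°cell / 0.0592 = (10)(+1.66) / 0.0592 = 280.4.

280.4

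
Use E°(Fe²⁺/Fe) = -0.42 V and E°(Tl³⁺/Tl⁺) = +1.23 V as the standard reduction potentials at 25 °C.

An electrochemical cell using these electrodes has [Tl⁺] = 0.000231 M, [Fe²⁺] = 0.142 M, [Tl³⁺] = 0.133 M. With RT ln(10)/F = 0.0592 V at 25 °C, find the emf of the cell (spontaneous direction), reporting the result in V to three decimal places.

+1.757 V

Tl³⁺/Tl⁺ is the cathode (higher E°), Fe²⁺/Fe the anode: E°cell = +1.23 − (-0.42) = +1.65 V, n = 2.
Overall: Tl³⁺(aq) + Fe(s) → Tl⁺(aq) + Fe²⁺(aq)
Q = [Tl⁺]·[Fe²⁺] / ([Tl³⁺]); log Q = -3.608.
E = E° − (0.0592/n) log Q = +1.65 − (0.0592/2)(-3.608) = +1.757 V.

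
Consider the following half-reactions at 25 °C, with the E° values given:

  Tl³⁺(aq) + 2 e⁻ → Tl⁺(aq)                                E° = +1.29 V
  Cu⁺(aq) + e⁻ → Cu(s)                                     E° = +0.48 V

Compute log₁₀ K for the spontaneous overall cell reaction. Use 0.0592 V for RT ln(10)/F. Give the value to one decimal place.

Cathode: Tl³⁺/Tl⁺; anode: Cu⁺/Cu. E°cell = +0.81 V, n = 2.
log K = nE°cell / 0.0592 = (2)(+0.81) / 0.0592 = 27.4.

27.4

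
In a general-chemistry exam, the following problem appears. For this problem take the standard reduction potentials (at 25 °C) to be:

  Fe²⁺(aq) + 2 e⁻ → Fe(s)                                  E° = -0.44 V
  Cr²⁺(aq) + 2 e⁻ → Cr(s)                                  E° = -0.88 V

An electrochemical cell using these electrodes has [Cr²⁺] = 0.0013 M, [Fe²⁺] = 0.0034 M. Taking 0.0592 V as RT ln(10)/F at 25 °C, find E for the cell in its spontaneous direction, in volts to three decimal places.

+0.452 V

Fe²⁺/Fe is the cathode (higher E°), Cr²⁺/Cr the anode: E°cell = -0.44 − (-0.88) = +0.44 V, n = 2.
Overall: Fe²⁺(aq) + Cr(s) → Fe(s) + Cr²⁺(aq)
Q = [Cr²⁺] / ([Fe²⁺]); log Q = -0.418.
E = E° − (0.0592/n) log Q = +0.44 − (0.0592/2)(-0.418) = +0.452 V.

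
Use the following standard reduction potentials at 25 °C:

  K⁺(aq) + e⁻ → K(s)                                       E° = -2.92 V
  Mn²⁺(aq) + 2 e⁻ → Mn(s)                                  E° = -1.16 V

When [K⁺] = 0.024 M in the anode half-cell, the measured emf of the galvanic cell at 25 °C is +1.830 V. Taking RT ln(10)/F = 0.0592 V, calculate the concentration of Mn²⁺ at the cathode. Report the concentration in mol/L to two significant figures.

0.13 M

Mn²⁺/Mn is the cathode, K⁺/K the anode: E°cell = +1.76 V, n = 2.
Overall reaction: Mn²⁺(aq) + 2 K(s) → Mn(s) + 2 K⁺(aq); Q = [K⁺]^2/[Mn²⁺]^1.
From E = E° − (0.0592/n) log Q: log Q = (E° − E)·n/0.0592 = (+1.76 − (+1.830))·2/0.0592 = -2.3649.
So 1·log[Mn²⁺] = 2·log(0.024) − log Q = -3.2396 − (-2.3649) = -0.8747; [Mn²⁺] = 10^(-0.8747) ≈ 0.13 M.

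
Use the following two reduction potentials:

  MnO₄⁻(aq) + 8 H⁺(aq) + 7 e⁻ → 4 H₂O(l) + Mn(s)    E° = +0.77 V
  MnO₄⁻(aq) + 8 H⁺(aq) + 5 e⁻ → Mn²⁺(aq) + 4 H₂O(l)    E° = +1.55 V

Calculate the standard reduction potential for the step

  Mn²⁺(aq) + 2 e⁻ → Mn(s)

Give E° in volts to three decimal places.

Sequential free energies add, so n₃E°₃ = n₁E°₁ + n₂E°₂.
With n₃ = 7, and the known step contributing 5×(+1.55) V, the unknown satisfies 2·E° = 7×(+0.77) − 5×(+1.55) = -2.360.
E° = -2.360 / 2 = -1.180 V.

-1.180 V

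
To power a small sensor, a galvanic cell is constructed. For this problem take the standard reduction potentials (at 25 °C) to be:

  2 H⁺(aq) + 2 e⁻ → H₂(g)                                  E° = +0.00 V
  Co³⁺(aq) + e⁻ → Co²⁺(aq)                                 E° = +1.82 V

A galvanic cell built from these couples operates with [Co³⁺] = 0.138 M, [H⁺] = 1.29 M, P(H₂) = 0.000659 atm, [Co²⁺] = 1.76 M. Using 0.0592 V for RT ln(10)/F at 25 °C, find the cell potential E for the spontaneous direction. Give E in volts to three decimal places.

+1.654 V

Co³⁺/Co²⁺ is the cathode (higher E°), H⁺/H₂ the anode: E°cell = +1.82 − (+0.00) = +1.82 V, n = 2.
Overall: 2 Co³⁺(aq) + H₂(g) → 2 Co²⁺(aq) + 2 H⁺(aq)
Q = [Co²⁺]^2·[H⁺]^2 / ([Co³⁺]^2·P(H₂)); log Q = 5.614.
E = E° − (0.0592/n) log Q = +1.82 − (0.0592/2)(5.614) = +1.654 V.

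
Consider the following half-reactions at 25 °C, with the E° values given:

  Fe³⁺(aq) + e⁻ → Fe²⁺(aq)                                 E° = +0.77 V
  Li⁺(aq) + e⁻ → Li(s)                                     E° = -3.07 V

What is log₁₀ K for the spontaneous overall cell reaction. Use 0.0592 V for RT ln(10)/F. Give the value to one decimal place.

Cathode: Fe³⁺/Fe²⁺; anode: Li⁺/Li. E°cell = +3.84 V, n = 1.
log K = nE°cell / 0.0592 = (1)(+3.84) / 0.0592 = 64.9.

64.9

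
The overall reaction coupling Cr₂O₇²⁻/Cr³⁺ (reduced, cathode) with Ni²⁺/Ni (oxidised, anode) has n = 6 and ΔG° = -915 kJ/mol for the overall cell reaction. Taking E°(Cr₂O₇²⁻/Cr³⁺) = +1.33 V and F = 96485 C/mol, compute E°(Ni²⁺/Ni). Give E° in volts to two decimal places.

-0.25 V

E°cell = −ΔG°/(nF) = −(-915×10³)/((6)(96485)) = +1.581 V.
Since Cr₂O₇²⁻/Cr³⁺ is the cathode and Ni²⁺/Ni the anode, E°cell = E°(Cr₂O₇²⁻/Cr³⁺) − E°(Ni²⁺/Ni).
So E°(Ni²⁺/Ni) = E°(Cr₂O₇²⁻/Cr³⁺) − E°cell = (+1.33) − (+1.581) = -0.25 V.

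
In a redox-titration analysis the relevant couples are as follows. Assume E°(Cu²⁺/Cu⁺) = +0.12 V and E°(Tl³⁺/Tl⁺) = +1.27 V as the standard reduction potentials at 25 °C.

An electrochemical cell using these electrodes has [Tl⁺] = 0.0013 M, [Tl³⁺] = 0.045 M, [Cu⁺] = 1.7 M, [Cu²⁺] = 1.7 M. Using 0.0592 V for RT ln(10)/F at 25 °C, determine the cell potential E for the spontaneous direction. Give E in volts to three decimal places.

Tl³⁺/Tl⁺ is the cathode (higher E°), Cu²⁺/Cu⁺ the anode: E°cell = +1.27 − (+0.12) = +1.15 V, n = 2.
Overall: Tl³⁺(aq) + 2 Cu⁺(aq) → Tl⁺(aq) + 2 Cu²⁺(aq)
Q = [Tl⁺]·[Cu²⁺]^2 / ([Tl³⁺]·[Cu⁺]^2); log Q = -1.539.
E = E° − (0.0592/n) log Q = +1.15 − (0.0592/2)(-1.539) = +1.196 V.

+1.196 V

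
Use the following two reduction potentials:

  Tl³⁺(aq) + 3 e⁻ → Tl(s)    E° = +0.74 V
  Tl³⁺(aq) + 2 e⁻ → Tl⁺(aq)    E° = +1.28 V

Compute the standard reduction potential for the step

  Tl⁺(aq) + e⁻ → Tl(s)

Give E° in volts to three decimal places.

-0.340 V

Sequential free energies add, so n₃E°₃ = n₁E°₁ + n₂E°₂.
With n₃ = 3, and the known step contributing 2×(+1.28) V, the unknown satisfies 1·E° = 3×(+0.74) − 2×(+1.28) = -0.340.
E° = -0.340 / 1 = -0.340 V.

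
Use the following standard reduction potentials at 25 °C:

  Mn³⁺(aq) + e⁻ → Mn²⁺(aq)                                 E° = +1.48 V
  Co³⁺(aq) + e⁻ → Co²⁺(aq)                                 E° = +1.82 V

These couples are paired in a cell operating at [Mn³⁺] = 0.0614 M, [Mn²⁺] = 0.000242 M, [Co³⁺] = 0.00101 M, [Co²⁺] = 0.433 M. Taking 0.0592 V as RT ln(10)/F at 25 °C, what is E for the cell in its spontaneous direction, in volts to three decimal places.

+0.042 V

Co³⁺/Co²⁺ is the cathode (higher E°), Mn³⁺/Mn²⁺ the anode: E°cell = +1.82 − (+1.48) = +0.34 V, n = 1.
Overall: Co³⁺(aq) + Mn²⁺(aq) → Co²⁺(aq) + Mn³⁺(aq)
Q = [Co²⁺]·[Mn³⁺] / ([Co³⁺]·[Mn²⁺]); log Q = 5.037.
E = E° − (0.0592/n) log Q = +0.34 − (0.0592/1)(5.037) = +0.042 V.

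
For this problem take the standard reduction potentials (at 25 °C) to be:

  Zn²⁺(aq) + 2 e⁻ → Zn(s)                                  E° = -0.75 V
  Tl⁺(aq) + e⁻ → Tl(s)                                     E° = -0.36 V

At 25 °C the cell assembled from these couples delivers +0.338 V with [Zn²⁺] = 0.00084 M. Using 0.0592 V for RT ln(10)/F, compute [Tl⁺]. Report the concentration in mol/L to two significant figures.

0.0038 M

Tl⁺/Tl is the cathode, Zn²⁺/Zn the anode: E°cell = +0.39 V, n = 2.
Overall reaction: 2 Tl⁺(aq) + Zn(s) → 2 Tl(s) + Zn²⁺(aq); Q = [Zn²⁺]^1/[Tl⁺]^2.
From E = E° − (0.0592/n) log Q: log Q = (E° − E)·n/0.0592 = (+0.39 − (+0.338))·2/0.0592 = 1.7568.
So 2·log[Tl⁺] = 1·log(0.00084) − log Q = -3.0757 − (1.7568) = -4.8325; log[Tl⁺] = -4.8325 / 2 = -2.4162; [Tl⁺] = 10^(-2.4162) ≈ 0.0038 M.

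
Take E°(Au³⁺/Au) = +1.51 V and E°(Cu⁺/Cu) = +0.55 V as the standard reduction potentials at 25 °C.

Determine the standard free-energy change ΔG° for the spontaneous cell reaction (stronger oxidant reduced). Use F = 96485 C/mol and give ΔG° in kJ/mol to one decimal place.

-277.9 kJ/mol

Au³⁺/Au (E° = +1.51 V) is the cathode; Cu⁺/Cu (E° = +0.55 V) is the anode, so E°cell = +0.96 V.
Balancing electrons gives n = 3 (lcm of 3 and 1).
ΔG° = −nFE° = −(3)(96485)(+0.96) = -277,877 J = -277.9 kJ/mol.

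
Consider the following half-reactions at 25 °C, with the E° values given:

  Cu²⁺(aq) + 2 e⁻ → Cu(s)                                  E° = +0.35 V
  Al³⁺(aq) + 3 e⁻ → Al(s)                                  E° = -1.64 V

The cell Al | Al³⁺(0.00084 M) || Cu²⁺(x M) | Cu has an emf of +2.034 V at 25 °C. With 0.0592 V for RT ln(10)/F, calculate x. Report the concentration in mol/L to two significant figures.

Cu²⁺/Cu is the cathode, Al³⁺/Al the anode: E°cell = +1.99 V, n = 6.
Overall reaction: 3 Cu²⁺(aq) + 2 Al(s) → 3 Cu(s) + 2 Al³⁺(aq); Q = [Al³⁺]^2/[Cu²⁺]^3.
From E = E° − (0.0592/n) log Q: log Q = (E° − E)·n/0.0592 = (+1.99 − (+2.034))·6/0.0592 = -4.4595.
So 3·log[Cu²⁺] = 2·log(0.00084) − log Q = -6.1514 − (-4.4595) = -1.6919; log[Cu²⁺] = -1.6919 / 3 = -0.5640; [Cu²⁺] = 10^(-0.5640) ≈ 0.27 M.

0.27 M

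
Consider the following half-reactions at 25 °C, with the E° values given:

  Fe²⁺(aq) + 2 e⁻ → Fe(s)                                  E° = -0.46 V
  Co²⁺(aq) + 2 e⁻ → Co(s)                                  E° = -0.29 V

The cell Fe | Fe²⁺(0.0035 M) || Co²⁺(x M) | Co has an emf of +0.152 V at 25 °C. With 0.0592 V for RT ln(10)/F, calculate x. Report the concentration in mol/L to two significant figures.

0.00086 M

Co²⁺/Co is the cathode, Fe²⁺/Fe the anode: E°cell = +0.17 V, n = 2.
Overall reaction: Co²⁺(aq) + Fe(s) → Co(s) + Fe²⁺(aq); Q = [Fe²⁺]^1/[Co²⁺]^1.
From E = E° − (0.0592/n) log Q: log Q = (E° − E)·n/0.0592 = (+0.17 − (+0.152))·2/0.0592 = 0.6081.
So 1·log[Co²⁺] = 1·log(0.0035) − log Q = -2.4559 − (0.6081) = -3.0640; [Co²⁺] = 10^(-3.0640) ≈ 0.00086 M.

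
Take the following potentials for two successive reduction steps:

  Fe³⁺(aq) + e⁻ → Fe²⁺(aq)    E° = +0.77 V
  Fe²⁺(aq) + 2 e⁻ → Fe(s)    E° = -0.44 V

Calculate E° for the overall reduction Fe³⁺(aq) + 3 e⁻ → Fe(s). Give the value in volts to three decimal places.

-0.037 V

Since ΔG° = −nFE° is additive over sequential reductions, n₃E°₃ = n₁E°₁ + n₂E°₂.
E°₃ = (1×+0.77 + 2×-0.44) / 3 = (-0.110) / 3 = -0.037 V.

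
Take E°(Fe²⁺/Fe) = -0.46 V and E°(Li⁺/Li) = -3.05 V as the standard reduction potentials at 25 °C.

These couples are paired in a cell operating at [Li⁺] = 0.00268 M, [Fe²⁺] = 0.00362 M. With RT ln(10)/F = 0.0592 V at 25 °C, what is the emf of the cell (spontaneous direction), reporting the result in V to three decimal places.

+2.670 V

Fe²⁺/Fe is the cathode (higher E°), Li⁺/Li the anode: E°cell = -0.46 − (-3.05) = +2.59 V, n = 2.
Overall: Fe²⁺(aq) + 2 Li(s) → Fe(s) + 2 Li⁺(aq)
Q = [Li⁺]^2 / ([Fe²⁺]); log Q = -2.702.
E = E° − (0.0592/n) log Q = +2.59 − (0.0592/2)(-2.702) = +2.670 V.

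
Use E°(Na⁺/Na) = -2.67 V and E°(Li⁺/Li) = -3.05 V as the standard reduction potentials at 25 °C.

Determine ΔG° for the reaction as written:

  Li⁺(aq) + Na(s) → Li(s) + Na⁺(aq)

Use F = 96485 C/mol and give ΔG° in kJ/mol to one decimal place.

+36.7 kJ/mol

As written, Li⁺/Li is reduced (cathode) and Na⁺/Na is oxidised (anode), so E°cell = (-3.05) − (-2.67) = -0.38 V.
Balancing electrons gives n = 1.
ΔG° = −nFE° = −(1)(96485)(-0.38) = 36,664 J = +36.7 kJ/mol.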